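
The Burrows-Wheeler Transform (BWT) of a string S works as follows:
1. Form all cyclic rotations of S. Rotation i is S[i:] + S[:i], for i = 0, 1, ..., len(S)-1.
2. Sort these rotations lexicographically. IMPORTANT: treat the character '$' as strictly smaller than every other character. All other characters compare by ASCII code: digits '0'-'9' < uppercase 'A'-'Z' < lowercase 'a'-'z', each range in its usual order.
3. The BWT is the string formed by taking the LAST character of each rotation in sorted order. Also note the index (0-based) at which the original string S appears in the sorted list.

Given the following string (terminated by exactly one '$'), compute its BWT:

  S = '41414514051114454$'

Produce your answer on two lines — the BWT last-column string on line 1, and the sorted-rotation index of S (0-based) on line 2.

Answer: 4451541451$1114044
10

Derivation:
All 18 rotations (rotation i = S[i:]+S[:i]):
  rot[0] = 41414514051114454$
  rot[1] = 1414514051114454$4
  rot[2] = 414514051114454$41
  rot[3] = 14514051114454$414
  rot[4] = 4514051114454$4141
  rot[5] = 514051114454$41414
  rot[6] = 14051114454$414145
  rot[7] = 4051114454$4141451
  rot[8] = 051114454$41414514
  rot[9] = 51114454$414145140
  rot[10] = 1114454$4141451405
  rot[11] = 114454$41414514051
  rot[12] = 14454$414145140511
  rot[13] = 4454$4141451405111
  rot[14] = 454$41414514051114
  rot[15] = 54$414145140511144
  rot[16] = 4$4141451405111445
  rot[17] = $41414514051114454
Sorted (with $ < everything):
  sorted[0] = $41414514051114454  (last char: '4')
  sorted[1] = 051114454$41414514  (last char: '4')
  sorted[2] = 1114454$4141451405  (last char: '5')
  sorted[3] = 114454$41414514051  (last char: '1')
  sorted[4] = 14051114454$414145  (last char: '5')
  sorted[5] = 1414514051114454$4  (last char: '4')
  sorted[6] = 14454$414145140511  (last char: '1')
  sorted[7] = 14514051114454$414  (last char: '4')
  sorted[8] = 4$4141451405111445  (last char: '5')
  sorted[9] = 4051114454$4141451  (last char: '1')
  sorted[10] = 41414514051114454$  (last char: '$')
  sorted[11] = 414514051114454$41  (last char: '1')
  sorted[12] = 4454$4141451405111  (last char: '1')
  sorted[13] = 4514051114454$4141  (last char: '1')
  sorted[14] = 454$41414514051114  (last char: '4')
  sorted[15] = 51114454$414145140  (last char: '0')
  sorted[16] = 514051114454$41414  (last char: '4')
  sorted[17] = 54$414145140511144  (last char: '4')
Last column: 4451541451$1114044
Original string S is at sorted index 10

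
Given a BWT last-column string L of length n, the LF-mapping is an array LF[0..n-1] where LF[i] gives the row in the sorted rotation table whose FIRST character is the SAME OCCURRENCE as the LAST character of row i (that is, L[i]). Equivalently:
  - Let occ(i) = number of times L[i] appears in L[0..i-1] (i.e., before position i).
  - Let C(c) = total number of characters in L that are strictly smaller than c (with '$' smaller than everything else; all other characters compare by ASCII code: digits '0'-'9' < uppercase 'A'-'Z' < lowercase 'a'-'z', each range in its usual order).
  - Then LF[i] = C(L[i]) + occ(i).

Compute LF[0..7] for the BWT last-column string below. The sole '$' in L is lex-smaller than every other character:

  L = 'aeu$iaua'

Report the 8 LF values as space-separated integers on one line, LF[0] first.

Char counts: '$':1, 'a':3, 'e':1, 'i':1, 'u':2
C (first-col start): C('$')=0, C('a')=1, C('e')=4, C('i')=5, C('u')=6
L[0]='a': occ=0, LF[0]=C('a')+0=1+0=1
L[1]='e': occ=0, LF[1]=C('e')+0=4+0=4
L[2]='u': occ=0, LF[2]=C('u')+0=6+0=6
L[3]='$': occ=0, LF[3]=C('$')+0=0+0=0
L[4]='i': occ=0, LF[4]=C('i')+0=5+0=5
L[5]='a': occ=1, LF[5]=C('a')+1=1+1=2
L[6]='u': occ=1, LF[6]=C('u')+1=6+1=7
L[7]='a': occ=2, LF[7]=C('a')+2=1+2=3

Answer: 1 4 6 0 5 2 7 3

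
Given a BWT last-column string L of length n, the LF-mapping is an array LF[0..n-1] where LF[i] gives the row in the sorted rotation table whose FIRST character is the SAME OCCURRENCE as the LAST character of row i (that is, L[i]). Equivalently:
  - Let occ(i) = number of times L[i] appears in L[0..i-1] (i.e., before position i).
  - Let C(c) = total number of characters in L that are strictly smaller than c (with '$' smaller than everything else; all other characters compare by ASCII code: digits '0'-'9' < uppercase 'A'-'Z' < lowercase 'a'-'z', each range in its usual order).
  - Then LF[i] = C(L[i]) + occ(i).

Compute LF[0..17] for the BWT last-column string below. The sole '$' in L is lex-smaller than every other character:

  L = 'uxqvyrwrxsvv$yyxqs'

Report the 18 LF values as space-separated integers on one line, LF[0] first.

Answer: 7 12 1 8 15 3 11 4 13 5 9 10 0 16 17 14 2 6

Derivation:
Char counts: '$':1, 'q':2, 'r':2, 's':2, 'u':1, 'v':3, 'w':1, 'x':3, 'y':3
C (first-col start): C('$')=0, C('q')=1, C('r')=3, C('s')=5, C('u')=7, C('v')=8, C('w')=11, C('x')=12, C('y')=15
L[0]='u': occ=0, LF[0]=C('u')+0=7+0=7
L[1]='x': occ=0, LF[1]=C('x')+0=12+0=12
L[2]='q': occ=0, LF[2]=C('q')+0=1+0=1
L[3]='v': occ=0, LF[3]=C('v')+0=8+0=8
L[4]='y': occ=0, LF[4]=C('y')+0=15+0=15
L[5]='r': occ=0, LF[5]=C('r')+0=3+0=3
L[6]='w': occ=0, LF[6]=C('w')+0=11+0=11
L[7]='r': occ=1, LF[7]=C('r')+1=3+1=4
L[8]='x': occ=1, LF[8]=C('x')+1=12+1=13
L[9]='s': occ=0, LF[9]=C('s')+0=5+0=5
L[10]='v': occ=1, LF[10]=C('v')+1=8+1=9
L[11]='v': occ=2, LF[11]=C('v')+2=8+2=10
L[12]='$': occ=0, LF[12]=C('$')+0=0+0=0
L[13]='y': occ=1, LF[13]=C('y')+1=15+1=16
L[14]='y': occ=2, LF[14]=C('y')+2=15+2=17
L[15]='x': occ=2, LF[15]=C('x')+2=12+2=14
L[16]='q': occ=1, LF[16]=C('q')+1=1+1=2
L[17]='s': occ=1, LF[17]=C('s')+1=5+1=6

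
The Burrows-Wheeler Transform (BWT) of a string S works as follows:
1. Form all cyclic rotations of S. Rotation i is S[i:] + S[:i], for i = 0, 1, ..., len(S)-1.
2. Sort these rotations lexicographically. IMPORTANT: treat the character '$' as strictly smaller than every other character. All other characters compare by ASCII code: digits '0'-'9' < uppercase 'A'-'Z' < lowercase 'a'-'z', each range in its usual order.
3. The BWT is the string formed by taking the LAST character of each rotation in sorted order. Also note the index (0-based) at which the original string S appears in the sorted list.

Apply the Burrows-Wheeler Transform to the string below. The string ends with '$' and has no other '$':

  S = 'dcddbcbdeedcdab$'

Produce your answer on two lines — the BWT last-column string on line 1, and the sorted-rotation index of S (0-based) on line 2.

All 16 rotations (rotation i = S[i:]+S[:i]):
  rot[0] = dcddbcbdeedcdab$
  rot[1] = cddbcbdeedcdab$d
  rot[2] = ddbcbdeedcdab$dc
  rot[3] = dbcbdeedcdab$dcd
  rot[4] = bcbdeedcdab$dcdd
  rot[5] = cbdeedcdab$dcddb
  rot[6] = bdeedcdab$dcddbc
  rot[7] = deedcdab$dcddbcb
  rot[8] = eedcdab$dcddbcbd
  rot[9] = edcdab$dcddbcbde
  rot[10] = dcdab$dcddbcbdee
  rot[11] = cdab$dcddbcbdeed
  rot[12] = dab$dcddbcbdeedc
  rot[13] = ab$dcddbcbdeedcd
  rot[14] = b$dcddbcbdeedcda
  rot[15] = $dcddbcbdeedcdab
Sorted (with $ < everything):
  sorted[0] = $dcddbcbdeedcdab  (last char: 'b')
  sorted[1] = ab$dcddbcbdeedcd  (last char: 'd')
  sorted[2] = b$dcddbcbdeedcda  (last char: 'a')
  sorted[3] = bcbdeedcdab$dcdd  (last char: 'd')
  sorted[4] = bdeedcdab$dcddbc  (last char: 'c')
  sorted[5] = cbdeedcdab$dcddb  (last char: 'b')
  sorted[6] = cdab$dcddbcbdeed  (last char: 'd')
  sorted[7] = cddbcbdeedcdab$d  (last char: 'd')
  sorted[8] = dab$dcddbcbdeedc  (last char: 'c')
  sorted[9] = dbcbdeedcdab$dcd  (last char: 'd')
  sorted[10] = dcdab$dcddbcbdee  (last char: 'e')
  sorted[11] = dcddbcbdeedcdab$  (last char: '$')
  sorted[12] = ddbcbdeedcdab$dc  (last char: 'c')
  sorted[13] = deedcdab$dcddbcb  (last char: 'b')
  sorted[14] = edcdab$dcddbcbde  (last char: 'e')
  sorted[15] = eedcdab$dcddbcbd  (last char: 'd')
Last column: bdadcbddcde$cbed
Original string S is at sorted index 11

Answer: bdadcbddcde$cbed
11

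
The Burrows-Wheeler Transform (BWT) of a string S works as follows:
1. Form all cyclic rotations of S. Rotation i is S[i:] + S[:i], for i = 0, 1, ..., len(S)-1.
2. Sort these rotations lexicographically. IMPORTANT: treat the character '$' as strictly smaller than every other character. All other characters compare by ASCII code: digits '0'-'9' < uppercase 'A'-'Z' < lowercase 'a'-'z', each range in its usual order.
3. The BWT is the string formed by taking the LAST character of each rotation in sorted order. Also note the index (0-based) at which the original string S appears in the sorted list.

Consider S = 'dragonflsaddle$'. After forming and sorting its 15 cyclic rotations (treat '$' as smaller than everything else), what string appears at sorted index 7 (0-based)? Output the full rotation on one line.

Answer: flsaddle$dragon

Derivation:
All 15 rotations (rotation i = S[i:]+S[:i]):
  rot[0] = dragonflsaddle$
  rot[1] = ragonflsaddle$d
  rot[2] = agonflsaddle$dr
  rot[3] = gonflsaddle$dra
  rot[4] = onflsaddle$drag
  rot[5] = nflsaddle$drago
  rot[6] = flsaddle$dragon
  rot[7] = lsaddle$dragonf
  rot[8] = saddle$dragonfl
  rot[9] = addle$dragonfls
  rot[10] = ddle$dragonflsa
  rot[11] = dle$dragonflsad
  rot[12] = le$dragonflsadd
  rot[13] = e$dragonflsaddl
  rot[14] = $dragonflsaddle
Sorted (with $ < everything):
  sorted[0] = $dragonflsaddle
  sorted[1] = addle$dragonfls
  sorted[2] = agonflsaddle$dr
  sorted[3] = ddle$dragonflsa
  sorted[4] = dle$dragonflsad
  sorted[5] = dragonflsaddle$
  sorted[6] = e$dragonflsaddl
  sorted[7] = flsaddle$dragon
  sorted[8] = gonflsaddle$dra
  sorted[9] = le$dragonflsadd
  sorted[10] = lsaddle$dragonf
  sorted[11] = nflsaddle$drago
  sorted[12] = onflsaddle$drag
  sorted[13] = ragonflsaddle$d
  sorted[14] = saddle$dragonfl
sorted[7] = flsaddle$dragon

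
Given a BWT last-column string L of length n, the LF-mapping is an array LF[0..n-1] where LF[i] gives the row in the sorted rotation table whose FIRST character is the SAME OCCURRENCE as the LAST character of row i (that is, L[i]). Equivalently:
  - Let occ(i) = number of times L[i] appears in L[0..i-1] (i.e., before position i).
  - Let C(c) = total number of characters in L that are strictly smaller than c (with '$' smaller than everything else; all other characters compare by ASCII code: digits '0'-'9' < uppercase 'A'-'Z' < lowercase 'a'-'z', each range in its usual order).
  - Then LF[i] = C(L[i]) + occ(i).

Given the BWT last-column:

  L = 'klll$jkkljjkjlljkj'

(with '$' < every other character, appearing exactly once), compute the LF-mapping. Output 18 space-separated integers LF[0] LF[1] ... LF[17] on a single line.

Char counts: '$':1, 'j':6, 'k':5, 'l':6
C (first-col start): C('$')=0, C('j')=1, C('k')=7, C('l')=12
L[0]='k': occ=0, LF[0]=C('k')+0=7+0=7
L[1]='l': occ=0, LF[1]=C('l')+0=12+0=12
L[2]='l': occ=1, LF[2]=C('l')+1=12+1=13
L[3]='l': occ=2, LF[3]=C('l')+2=12+2=14
L[4]='$': occ=0, LF[4]=C('$')+0=0+0=0
L[5]='j': occ=0, LF[5]=C('j')+0=1+0=1
L[6]='k': occ=1, LF[6]=C('k')+1=7+1=8
L[7]='k': occ=2, LF[7]=C('k')+2=7+2=9
L[8]='l': occ=3, LF[8]=C('l')+3=12+3=15
L[9]='j': occ=1, LF[9]=C('j')+1=1+1=2
L[10]='j': occ=2, LF[10]=C('j')+2=1+2=3
L[11]='k': occ=3, LF[11]=C('k')+3=7+3=10
L[12]='j': occ=3, LF[12]=C('j')+3=1+3=4
L[13]='l': occ=4, LF[13]=C('l')+4=12+4=16
L[14]='l': occ=5, LF[14]=C('l')+5=12+5=17
L[15]='j': occ=4, LF[15]=C('j')+4=1+4=5
L[16]='k': occ=4, LF[16]=C('k')+4=7+4=11
L[17]='j': occ=5, LF[17]=C('j')+5=1+5=6

Answer: 7 12 13 14 0 1 8 9 15 2 3 10 4 16 17 5 11 6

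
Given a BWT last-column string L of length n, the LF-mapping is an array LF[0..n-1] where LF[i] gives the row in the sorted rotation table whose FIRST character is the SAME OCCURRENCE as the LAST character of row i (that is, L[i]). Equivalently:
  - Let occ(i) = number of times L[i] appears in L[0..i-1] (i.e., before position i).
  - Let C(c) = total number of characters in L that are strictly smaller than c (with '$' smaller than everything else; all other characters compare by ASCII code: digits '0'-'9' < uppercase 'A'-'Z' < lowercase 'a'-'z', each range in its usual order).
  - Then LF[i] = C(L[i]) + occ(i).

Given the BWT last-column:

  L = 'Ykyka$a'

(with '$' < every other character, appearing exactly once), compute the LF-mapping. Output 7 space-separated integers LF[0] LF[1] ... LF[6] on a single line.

Char counts: '$':1, 'Y':1, 'a':2, 'k':2, 'y':1
C (first-col start): C('$')=0, C('Y')=1, C('a')=2, C('k')=4, C('y')=6
L[0]='Y': occ=0, LF[0]=C('Y')+0=1+0=1
L[1]='k': occ=0, LF[1]=C('k')+0=4+0=4
L[2]='y': occ=0, LF[2]=C('y')+0=6+0=6
L[3]='k': occ=1, LF[3]=C('k')+1=4+1=5
L[4]='a': occ=0, LF[4]=C('a')+0=2+0=2
L[5]='$': occ=0, LF[5]=C('$')+0=0+0=0
L[6]='a': occ=1, LF[6]=C('a')+1=2+1=3

Answer: 1 4 6 5 2 0 3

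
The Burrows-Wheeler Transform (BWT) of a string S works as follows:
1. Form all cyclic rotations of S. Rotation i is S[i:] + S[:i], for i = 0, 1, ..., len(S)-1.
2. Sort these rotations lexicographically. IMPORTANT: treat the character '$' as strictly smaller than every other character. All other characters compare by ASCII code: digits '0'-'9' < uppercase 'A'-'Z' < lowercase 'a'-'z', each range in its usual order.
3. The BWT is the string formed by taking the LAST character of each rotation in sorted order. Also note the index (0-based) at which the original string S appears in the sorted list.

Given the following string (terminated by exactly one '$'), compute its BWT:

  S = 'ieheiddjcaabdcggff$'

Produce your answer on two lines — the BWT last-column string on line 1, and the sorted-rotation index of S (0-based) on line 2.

All 19 rotations (rotation i = S[i:]+S[:i]):
  rot[0] = ieheiddjcaabdcggff$
  rot[1] = eheiddjcaabdcggff$i
  rot[2] = heiddjcaabdcggff$ie
  rot[3] = eiddjcaabdcggff$ieh
  rot[4] = iddjcaabdcggff$iehe
  rot[5] = ddjcaabdcggff$iehei
  rot[6] = djcaabdcggff$ieheid
  rot[7] = jcaabdcggff$ieheidd
  rot[8] = caabdcggff$ieheiddj
  rot[9] = aabdcggff$ieheiddjc
  rot[10] = abdcggff$ieheiddjca
  rot[11] = bdcggff$ieheiddjcaa
  rot[12] = dcggff$ieheiddjcaab
  rot[13] = cggff$ieheiddjcaabd
  rot[14] = ggff$ieheiddjcaabdc
  rot[15] = gff$ieheiddjcaabdcg
  rot[16] = ff$ieheiddjcaabdcgg
  rot[17] = f$ieheiddjcaabdcggf
  rot[18] = $ieheiddjcaabdcggff
Sorted (with $ < everything):
  sorted[0] = $ieheiddjcaabdcggff  (last char: 'f')
  sorted[1] = aabdcggff$ieheiddjc  (last char: 'c')
  sorted[2] = abdcggff$ieheiddjca  (last char: 'a')
  sorted[3] = bdcggff$ieheiddjcaa  (last char: 'a')
  sorted[4] = caabdcggff$ieheiddj  (last char: 'j')
  sorted[5] = cggff$ieheiddjcaabd  (last char: 'd')
  sorted[6] = dcggff$ieheiddjcaab  (last char: 'b')
  sorted[7] = ddjcaabdcggff$iehei  (last char: 'i')
  sorted[8] = djcaabdcggff$ieheid  (last char: 'd')
  sorted[9] = eheiddjcaabdcggff$i  (last char: 'i')
  sorted[10] = eiddjcaabdcggff$ieh  (last char: 'h')
  sorted[11] = f$ieheiddjcaabdcggf  (last char: 'f')
  sorted[12] = ff$ieheiddjcaabdcgg  (last char: 'g')
  sorted[13] = gff$ieheiddjcaabdcg  (last char: 'g')
  sorted[14] = ggff$ieheiddjcaabdc  (last char: 'c')
  sorted[15] = heiddjcaabdcggff$ie  (last char: 'e')
  sorted[16] = iddjcaabdcggff$iehe  (last char: 'e')
  sorted[17] = ieheiddjcaabdcggff$  (last char: '$')
  sorted[18] = jcaabdcggff$ieheidd  (last char: 'd')
Last column: fcaajdbidihfggcee$d
Original string S is at sorted index 17

Answer: fcaajdbidihfggcee$d
17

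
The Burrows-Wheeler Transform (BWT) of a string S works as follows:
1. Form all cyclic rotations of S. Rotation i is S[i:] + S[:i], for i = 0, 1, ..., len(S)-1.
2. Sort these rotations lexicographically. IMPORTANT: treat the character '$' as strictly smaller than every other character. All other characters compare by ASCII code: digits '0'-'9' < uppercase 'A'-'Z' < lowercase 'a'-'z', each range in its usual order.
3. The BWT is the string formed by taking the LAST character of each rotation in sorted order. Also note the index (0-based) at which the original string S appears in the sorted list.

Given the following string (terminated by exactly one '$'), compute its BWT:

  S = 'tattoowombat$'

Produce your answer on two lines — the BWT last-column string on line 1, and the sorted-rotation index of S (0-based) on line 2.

All 13 rotations (rotation i = S[i:]+S[:i]):
  rot[0] = tattoowombat$
  rot[1] = attoowombat$t
  rot[2] = ttoowombat$ta
  rot[3] = toowombat$tat
  rot[4] = oowombat$tatt
  rot[5] = owombat$tatto
  rot[6] = wombat$tattoo
  rot[7] = ombat$tattoow
  rot[8] = mbat$tattoowo
  rot[9] = bat$tattoowom
  rot[10] = at$tattoowomb
  rot[11] = t$tattoowomba
  rot[12] = $tattoowombat
Sorted (with $ < everything):
  sorted[0] = $tattoowombat  (last char: 't')
  sorted[1] = at$tattoowomb  (last char: 'b')
  sorted[2] = attoowombat$t  (last char: 't')
  sorted[3] = bat$tattoowom  (last char: 'm')
  sorted[4] = mbat$tattoowo  (last char: 'o')
  sorted[5] = ombat$tattoow  (last char: 'w')
  sorted[6] = oowombat$tatt  (last char: 't')
  sorted[7] = owombat$tatto  (last char: 'o')
  sorted[8] = t$tattoowomba  (last char: 'a')
  sorted[9] = tattoowombat$  (last char: '$')
  sorted[10] = toowombat$tat  (last char: 't')
  sorted[11] = ttoowombat$ta  (last char: 'a')
  sorted[12] = wombat$tattoo  (last char: 'o')
Last column: tbtmowtoa$tao
Original string S is at sorted index 9

Answer: tbtmowtoa$tao
9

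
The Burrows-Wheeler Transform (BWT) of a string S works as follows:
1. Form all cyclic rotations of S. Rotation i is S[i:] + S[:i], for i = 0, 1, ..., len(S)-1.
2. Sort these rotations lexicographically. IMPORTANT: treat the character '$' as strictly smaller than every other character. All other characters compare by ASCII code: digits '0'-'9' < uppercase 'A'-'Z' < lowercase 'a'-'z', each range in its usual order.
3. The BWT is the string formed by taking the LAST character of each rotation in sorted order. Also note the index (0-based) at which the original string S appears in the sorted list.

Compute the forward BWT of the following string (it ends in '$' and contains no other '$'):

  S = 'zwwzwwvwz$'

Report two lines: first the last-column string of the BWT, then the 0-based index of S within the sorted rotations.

All 10 rotations (rotation i = S[i:]+S[:i]):
  rot[0] = zwwzwwvwz$
  rot[1] = wwzwwvwz$z
  rot[2] = wzwwvwz$zw
  rot[3] = zwwvwz$zww
  rot[4] = wwvwz$zwwz
  rot[5] = wvwz$zwwzw
  rot[6] = vwz$zwwzww
  rot[7] = wz$zwwzwwv
  rot[8] = z$zwwzwwvw
  rot[9] = $zwwzwwvwz
Sorted (with $ < everything):
  sorted[0] = $zwwzwwvwz  (last char: 'z')
  sorted[1] = vwz$zwwzww  (last char: 'w')
  sorted[2] = wvwz$zwwzw  (last char: 'w')
  sorted[3] = wwvwz$zwwz  (last char: 'z')
  sorted[4] = wwzwwvwz$z  (last char: 'z')
  sorted[5] = wz$zwwzwwv  (last char: 'v')
  sorted[6] = wzwwvwz$zw  (last char: 'w')
  sorted[7] = z$zwwzwwvw  (last char: 'w')
  sorted[8] = zwwvwz$zww  (last char: 'w')
  sorted[9] = zwwzwwvwz$  (last char: '$')
Last column: zwwzzvwww$
Original string S is at sorted index 9

Answer: zwwzzvwww$
9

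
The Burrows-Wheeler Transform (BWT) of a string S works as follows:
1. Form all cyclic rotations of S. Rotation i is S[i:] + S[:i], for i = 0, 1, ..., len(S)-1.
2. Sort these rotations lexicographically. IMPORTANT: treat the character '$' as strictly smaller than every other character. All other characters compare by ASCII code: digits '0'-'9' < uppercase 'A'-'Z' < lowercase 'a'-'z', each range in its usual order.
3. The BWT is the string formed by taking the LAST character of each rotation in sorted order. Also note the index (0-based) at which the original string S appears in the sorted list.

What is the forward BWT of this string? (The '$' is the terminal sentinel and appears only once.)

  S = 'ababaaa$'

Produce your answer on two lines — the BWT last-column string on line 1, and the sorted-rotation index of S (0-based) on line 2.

All 8 rotations (rotation i = S[i:]+S[:i]):
  rot[0] = ababaaa$
  rot[1] = babaaa$a
  rot[2] = abaaa$ab
  rot[3] = baaa$aba
  rot[4] = aaa$abab
  rot[5] = aa$ababa
  rot[6] = a$ababaa
  rot[7] = $ababaaa
Sorted (with $ < everything):
  sorted[0] = $ababaaa  (last char: 'a')
  sorted[1] = a$ababaa  (last char: 'a')
  sorted[2] = aa$ababa  (last char: 'a')
  sorted[3] = aaa$abab  (last char: 'b')
  sorted[4] = abaaa$ab  (last char: 'b')
  sorted[5] = ababaaa$  (last char: '$')
  sorted[6] = baaa$aba  (last char: 'a')
  sorted[7] = babaaa$a  (last char: 'a')
Last column: aaabb$aa
Original string S is at sorted index 5

Answer: aaabb$aa
5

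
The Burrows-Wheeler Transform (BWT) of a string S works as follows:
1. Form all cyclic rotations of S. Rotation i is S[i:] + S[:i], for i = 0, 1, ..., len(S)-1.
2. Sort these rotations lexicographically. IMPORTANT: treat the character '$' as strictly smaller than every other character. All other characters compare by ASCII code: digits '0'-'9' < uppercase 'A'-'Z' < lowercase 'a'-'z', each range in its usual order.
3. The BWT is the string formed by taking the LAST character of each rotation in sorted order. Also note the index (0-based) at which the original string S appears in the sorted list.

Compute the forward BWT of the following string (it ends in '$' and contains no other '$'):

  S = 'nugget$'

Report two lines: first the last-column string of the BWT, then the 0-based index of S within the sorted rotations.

All 7 rotations (rotation i = S[i:]+S[:i]):
  rot[0] = nugget$
  rot[1] = ugget$n
  rot[2] = gget$nu
  rot[3] = get$nug
  rot[4] = et$nugg
  rot[5] = t$nugge
  rot[6] = $nugget
Sorted (with $ < everything):
  sorted[0] = $nugget  (last char: 't')
  sorted[1] = et$nugg  (last char: 'g')
  sorted[2] = get$nug  (last char: 'g')
  sorted[3] = gget$nu  (last char: 'u')
  sorted[4] = nugget$  (last char: '$')
  sorted[5] = t$nugge  (last char: 'e')
  sorted[6] = ugget$n  (last char: 'n')
Last column: tggu$en
Original string S is at sorted index 4

Answer: tggu$en
4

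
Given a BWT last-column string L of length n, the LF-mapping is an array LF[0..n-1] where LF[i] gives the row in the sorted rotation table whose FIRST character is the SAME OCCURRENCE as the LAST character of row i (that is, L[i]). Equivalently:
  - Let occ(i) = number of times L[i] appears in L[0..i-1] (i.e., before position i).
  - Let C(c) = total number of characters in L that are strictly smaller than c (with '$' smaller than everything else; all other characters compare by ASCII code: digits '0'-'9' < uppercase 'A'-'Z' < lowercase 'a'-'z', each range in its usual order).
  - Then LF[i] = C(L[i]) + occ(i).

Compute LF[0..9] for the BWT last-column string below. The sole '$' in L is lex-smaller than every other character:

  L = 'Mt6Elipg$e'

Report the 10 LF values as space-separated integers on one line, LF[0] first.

Answer: 3 9 1 2 7 6 8 5 0 4

Derivation:
Char counts: '$':1, '6':1, 'E':1, 'M':1, 'e':1, 'g':1, 'i':1, 'l':1, 'p':1, 't':1
C (first-col start): C('$')=0, C('6')=1, C('E')=2, C('M')=3, C('e')=4, C('g')=5, C('i')=6, C('l')=7, C('p')=8, C('t')=9
L[0]='M': occ=0, LF[0]=C('M')+0=3+0=3
L[1]='t': occ=0, LF[1]=C('t')+0=9+0=9
L[2]='6': occ=0, LF[2]=C('6')+0=1+0=1
L[3]='E': occ=0, LF[3]=C('E')+0=2+0=2
L[4]='l': occ=0, LF[4]=C('l')+0=7+0=7
L[5]='i': occ=0, LF[5]=C('i')+0=6+0=6
L[6]='p': occ=0, LF[6]=C('p')+0=8+0=8
L[7]='g': occ=0, LF[7]=C('g')+0=5+0=5
L[8]='$': occ=0, LF[8]=C('$')+0=0+0=0
L[9]='e': occ=0, LF[9]=C('e')+0=4+0=4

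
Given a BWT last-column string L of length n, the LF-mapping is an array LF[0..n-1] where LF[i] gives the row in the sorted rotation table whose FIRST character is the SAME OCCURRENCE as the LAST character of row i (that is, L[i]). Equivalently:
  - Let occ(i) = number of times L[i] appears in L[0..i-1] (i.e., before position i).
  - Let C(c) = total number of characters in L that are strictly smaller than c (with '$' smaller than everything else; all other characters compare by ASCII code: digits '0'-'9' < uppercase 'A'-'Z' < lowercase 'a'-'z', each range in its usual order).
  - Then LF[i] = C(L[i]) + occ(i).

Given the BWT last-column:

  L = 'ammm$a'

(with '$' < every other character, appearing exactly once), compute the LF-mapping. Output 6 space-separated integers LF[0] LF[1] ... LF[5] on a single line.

Char counts: '$':1, 'a':2, 'm':3
C (first-col start): C('$')=0, C('a')=1, C('m')=3
L[0]='a': occ=0, LF[0]=C('a')+0=1+0=1
L[1]='m': occ=0, LF[1]=C('m')+0=3+0=3
L[2]='m': occ=1, LF[2]=C('m')+1=3+1=4
L[3]='m': occ=2, LF[3]=C('m')+2=3+2=5
L[4]='$': occ=0, LF[4]=C('$')+0=0+0=0
L[5]='a': occ=1, LF[5]=C('a')+1=1+1=2

Answer: 1 3 4 5 0 2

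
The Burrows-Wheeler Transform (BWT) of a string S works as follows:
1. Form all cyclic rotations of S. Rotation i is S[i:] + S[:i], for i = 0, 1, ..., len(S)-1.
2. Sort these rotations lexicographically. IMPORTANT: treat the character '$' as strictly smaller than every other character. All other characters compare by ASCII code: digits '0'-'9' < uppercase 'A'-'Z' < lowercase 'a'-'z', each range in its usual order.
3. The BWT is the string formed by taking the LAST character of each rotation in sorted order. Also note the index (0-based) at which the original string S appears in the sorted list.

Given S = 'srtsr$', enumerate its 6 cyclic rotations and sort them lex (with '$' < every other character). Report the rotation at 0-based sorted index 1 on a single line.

All 6 rotations (rotation i = S[i:]+S[:i]):
  rot[0] = srtsr$
  rot[1] = rtsr$s
  rot[2] = tsr$sr
  rot[3] = sr$srt
  rot[4] = r$srts
  rot[5] = $srtsr
Sorted (with $ < everything):
  sorted[0] = $srtsr
  sorted[1] = r$srts
  sorted[2] = rtsr$s
  sorted[3] = sr$srt
  sorted[4] = srtsr$
  sorted[5] = tsr$sr
sorted[1] = r$srts

Answer: r$srts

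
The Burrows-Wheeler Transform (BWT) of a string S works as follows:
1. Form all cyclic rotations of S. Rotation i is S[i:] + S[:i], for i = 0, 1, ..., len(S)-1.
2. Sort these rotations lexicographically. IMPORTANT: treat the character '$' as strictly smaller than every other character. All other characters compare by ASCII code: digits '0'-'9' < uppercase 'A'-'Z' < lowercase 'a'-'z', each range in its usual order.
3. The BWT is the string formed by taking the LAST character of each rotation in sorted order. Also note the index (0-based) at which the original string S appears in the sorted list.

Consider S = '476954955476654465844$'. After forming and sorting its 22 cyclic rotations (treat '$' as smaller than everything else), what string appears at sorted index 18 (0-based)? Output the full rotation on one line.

Answer: 76954955476654465844$4

Derivation:
All 22 rotations (rotation i = S[i:]+S[:i]):
  rot[0] = 476954955476654465844$
  rot[1] = 76954955476654465844$4
  rot[2] = 6954955476654465844$47
  rot[3] = 954955476654465844$476
  rot[4] = 54955476654465844$4769
  rot[5] = 4955476654465844$47695
  rot[6] = 955476654465844$476954
  rot[7] = 55476654465844$4769549
  rot[8] = 5476654465844$47695495
  rot[9] = 476654465844$476954955
  rot[10] = 76654465844$4769549554
  rot[11] = 6654465844$47695495547
  rot[12] = 654465844$476954955476
  rot[13] = 54465844$4769549554766
  rot[14] = 4465844$47695495547665
  rot[15] = 465844$476954955476654
  rot[16] = 65844$4769549554766544
  rot[17] = 5844$47695495547665446
  rot[18] = 844$476954955476654465
  rot[19] = 44$4769549554766544658
  rot[20] = 4$47695495547665446584
  rot[21] = $476954955476654465844
Sorted (with $ < everything):
  sorted[0] = $476954955476654465844
  sorted[1] = 4$47695495547665446584
  sorted[2] = 44$4769549554766544658
  sorted[3] = 4465844$47695495547665
  sorted[4] = 465844$476954955476654
  sorted[5] = 476654465844$476954955
  sorted[6] = 476954955476654465844$
  sorted[7] = 4955476654465844$47695
  sorted[8] = 54465844$4769549554766
  sorted[9] = 5476654465844$47695495
  sorted[10] = 54955476654465844$4769
  sorted[11] = 55476654465844$4769549
  sorted[12] = 5844$47695495547665446
  sorted[13] = 654465844$476954955476
  sorted[14] = 65844$4769549554766544
  sorted[15] = 6654465844$47695495547
  sorted[16] = 6954955476654465844$47
  sorted[17] = 76654465844$4769549554
  sorted[18] = 76954955476654465844$4
  sorted[19] = 844$476954955476654465
  sorted[20] = 954955476654465844$476
  sorted[21] = 955476654465844$476954
sorted[18] = 76954955476654465844$4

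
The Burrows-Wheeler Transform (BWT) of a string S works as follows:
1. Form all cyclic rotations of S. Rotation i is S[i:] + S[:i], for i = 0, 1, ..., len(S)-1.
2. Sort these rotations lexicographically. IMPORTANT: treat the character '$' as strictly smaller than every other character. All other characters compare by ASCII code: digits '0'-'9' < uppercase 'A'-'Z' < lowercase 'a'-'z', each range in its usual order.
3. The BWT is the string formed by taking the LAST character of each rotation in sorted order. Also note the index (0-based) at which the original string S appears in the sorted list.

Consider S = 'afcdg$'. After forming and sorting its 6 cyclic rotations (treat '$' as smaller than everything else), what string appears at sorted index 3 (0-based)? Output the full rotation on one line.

Answer: dg$afc

Derivation:
All 6 rotations (rotation i = S[i:]+S[:i]):
  rot[0] = afcdg$
  rot[1] = fcdg$a
  rot[2] = cdg$af
  rot[3] = dg$afc
  rot[4] = g$afcd
  rot[5] = $afcdg
Sorted (with $ < everything):
  sorted[0] = $afcdg
  sorted[1] = afcdg$
  sorted[2] = cdg$af
  sorted[3] = dg$afc
  sorted[4] = fcdg$a
  sorted[5] = g$afcd
sorted[3] = dg$afc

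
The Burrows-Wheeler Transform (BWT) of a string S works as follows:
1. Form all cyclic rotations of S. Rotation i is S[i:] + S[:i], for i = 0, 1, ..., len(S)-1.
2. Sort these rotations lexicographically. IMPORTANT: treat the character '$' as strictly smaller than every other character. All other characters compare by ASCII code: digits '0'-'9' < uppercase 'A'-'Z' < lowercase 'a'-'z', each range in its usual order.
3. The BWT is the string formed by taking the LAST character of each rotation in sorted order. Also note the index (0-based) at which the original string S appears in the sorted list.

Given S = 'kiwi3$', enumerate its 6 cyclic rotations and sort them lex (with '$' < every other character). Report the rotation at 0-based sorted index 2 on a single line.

All 6 rotations (rotation i = S[i:]+S[:i]):
  rot[0] = kiwi3$
  rot[1] = iwi3$k
  rot[2] = wi3$ki
  rot[3] = i3$kiw
  rot[4] = 3$kiwi
  rot[5] = $kiwi3
Sorted (with $ < everything):
  sorted[0] = $kiwi3
  sorted[1] = 3$kiwi
  sorted[2] = i3$kiw
  sorted[3] = iwi3$k
  sorted[4] = kiwi3$
  sorted[5] = wi3$ki
sorted[2] = i3$kiw

Answer: i3$kiw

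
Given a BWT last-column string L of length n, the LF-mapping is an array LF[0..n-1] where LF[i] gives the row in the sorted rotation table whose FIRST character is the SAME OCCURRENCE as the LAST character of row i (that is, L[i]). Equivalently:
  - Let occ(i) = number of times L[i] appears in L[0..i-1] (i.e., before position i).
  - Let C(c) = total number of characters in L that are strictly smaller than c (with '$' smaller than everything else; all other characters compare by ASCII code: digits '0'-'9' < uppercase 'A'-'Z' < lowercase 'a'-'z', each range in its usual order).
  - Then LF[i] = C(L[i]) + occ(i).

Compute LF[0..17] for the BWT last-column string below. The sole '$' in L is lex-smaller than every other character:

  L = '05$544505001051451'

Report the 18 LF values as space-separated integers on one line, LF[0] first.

Answer: 1 12 0 13 9 10 14 2 15 3 4 6 5 16 7 11 17 8

Derivation:
Char counts: '$':1, '0':5, '1':3, '4':3, '5':6
C (first-col start): C('$')=0, C('0')=1, C('1')=6, C('4')=9, C('5')=12
L[0]='0': occ=0, LF[0]=C('0')+0=1+0=1
L[1]='5': occ=0, LF[1]=C('5')+0=12+0=12
L[2]='$': occ=0, LF[2]=C('$')+0=0+0=0
L[3]='5': occ=1, LF[3]=C('5')+1=12+1=13
L[4]='4': occ=0, LF[4]=C('4')+0=9+0=9
L[5]='4': occ=1, LF[5]=C('4')+1=9+1=10
L[6]='5': occ=2, LF[6]=C('5')+2=12+2=14
L[7]='0': occ=1, LF[7]=C('0')+1=1+1=2
L[8]='5': occ=3, LF[8]=C('5')+3=12+3=15
L[9]='0': occ=2, LF[9]=C('0')+2=1+2=3
L[10]='0': occ=3, LF[10]=C('0')+3=1+3=4
L[11]='1': occ=0, LF[11]=C('1')+0=6+0=6
L[12]='0': occ=4, LF[12]=C('0')+4=1+4=5
L[13]='5': occ=4, LF[13]=C('5')+4=12+4=16
L[14]='1': occ=1, LF[14]=C('1')+1=6+1=7
L[15]='4': occ=2, LF[15]=C('4')+2=9+2=11
L[16]='5': occ=5, LF[16]=C('5')+5=12+5=17
L[17]='1': occ=2, LF[17]=C('1')+2=6+2=8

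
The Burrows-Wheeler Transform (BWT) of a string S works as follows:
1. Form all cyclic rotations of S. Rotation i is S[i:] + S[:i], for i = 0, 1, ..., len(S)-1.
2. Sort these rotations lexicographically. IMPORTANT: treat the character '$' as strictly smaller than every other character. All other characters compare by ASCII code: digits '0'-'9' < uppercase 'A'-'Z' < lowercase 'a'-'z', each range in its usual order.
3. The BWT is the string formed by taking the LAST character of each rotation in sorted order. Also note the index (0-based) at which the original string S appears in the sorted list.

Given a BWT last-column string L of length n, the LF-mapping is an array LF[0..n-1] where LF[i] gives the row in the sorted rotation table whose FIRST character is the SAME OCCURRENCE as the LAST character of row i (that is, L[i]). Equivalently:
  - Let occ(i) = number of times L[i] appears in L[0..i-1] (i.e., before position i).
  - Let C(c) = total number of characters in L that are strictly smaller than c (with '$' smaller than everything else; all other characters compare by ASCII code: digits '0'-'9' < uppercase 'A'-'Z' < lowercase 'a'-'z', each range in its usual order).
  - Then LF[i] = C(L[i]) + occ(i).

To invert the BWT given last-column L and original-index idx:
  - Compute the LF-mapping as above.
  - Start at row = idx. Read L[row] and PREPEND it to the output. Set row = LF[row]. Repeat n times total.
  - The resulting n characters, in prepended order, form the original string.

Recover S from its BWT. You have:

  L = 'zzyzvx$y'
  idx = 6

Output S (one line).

LF mapping: 5 6 3 7 1 2 0 4
Walk LF starting at row 6, prepending L[row]:
  step 1: row=6, L[6]='$', prepend. Next row=LF[6]=0
  step 2: row=0, L[0]='z', prepend. Next row=LF[0]=5
  step 3: row=5, L[5]='x', prepend. Next row=LF[5]=2
  step 4: row=2, L[2]='y', prepend. Next row=LF[2]=3
  step 5: row=3, L[3]='z', prepend. Next row=LF[3]=7
  step 6: row=7, L[7]='y', prepend. Next row=LF[7]=4
  step 7: row=4, L[4]='v', prepend. Next row=LF[4]=1
  step 8: row=1, L[1]='z', prepend. Next row=LF[1]=6
Reversed output: zvyzyxz$

Answer: zvyzyxz$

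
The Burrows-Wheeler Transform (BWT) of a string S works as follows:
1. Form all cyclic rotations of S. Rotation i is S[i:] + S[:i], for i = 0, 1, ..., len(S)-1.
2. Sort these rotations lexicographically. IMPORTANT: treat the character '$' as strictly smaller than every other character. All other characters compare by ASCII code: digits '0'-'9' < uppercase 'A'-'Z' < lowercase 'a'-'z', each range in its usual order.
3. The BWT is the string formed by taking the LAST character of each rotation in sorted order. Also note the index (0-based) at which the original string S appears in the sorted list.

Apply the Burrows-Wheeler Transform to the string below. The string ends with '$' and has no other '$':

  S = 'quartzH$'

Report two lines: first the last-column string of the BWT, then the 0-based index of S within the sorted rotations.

Answer: Hzu$arqt
3

Derivation:
All 8 rotations (rotation i = S[i:]+S[:i]):
  rot[0] = quartzH$
  rot[1] = uartzH$q
  rot[2] = artzH$qu
  rot[3] = rtzH$qua
  rot[4] = tzH$quar
  rot[5] = zH$quart
  rot[6] = H$quartz
  rot[7] = $quartzH
Sorted (with $ < everything):
  sorted[0] = $quartzH  (last char: 'H')
  sorted[1] = H$quartz  (last char: 'z')
  sorted[2] = artzH$qu  (last char: 'u')
  sorted[3] = quartzH$  (last char: '$')
  sorted[4] = rtzH$qua  (last char: 'a')
  sorted[5] = tzH$quar  (last char: 'r')
  sorted[6] = uartzH$q  (last char: 'q')
  sorted[7] = zH$quart  (last char: 't')
Last column: Hzu$arqt
Original string S is at sorted index 3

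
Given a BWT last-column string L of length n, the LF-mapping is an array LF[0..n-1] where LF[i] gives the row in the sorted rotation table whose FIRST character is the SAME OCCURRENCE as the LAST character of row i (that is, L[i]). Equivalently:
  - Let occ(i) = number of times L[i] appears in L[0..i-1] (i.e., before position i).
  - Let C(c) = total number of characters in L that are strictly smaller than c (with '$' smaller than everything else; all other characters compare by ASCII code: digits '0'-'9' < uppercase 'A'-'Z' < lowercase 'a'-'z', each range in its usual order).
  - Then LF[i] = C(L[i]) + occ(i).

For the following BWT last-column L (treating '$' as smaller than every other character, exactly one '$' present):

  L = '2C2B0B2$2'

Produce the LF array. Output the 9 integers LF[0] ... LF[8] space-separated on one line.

Answer: 2 8 3 6 1 7 4 0 5

Derivation:
Char counts: '$':1, '0':1, '2':4, 'B':2, 'C':1
C (first-col start): C('$')=0, C('0')=1, C('2')=2, C('B')=6, C('C')=8
L[0]='2': occ=0, LF[0]=C('2')+0=2+0=2
L[1]='C': occ=0, LF[1]=C('C')+0=8+0=8
L[2]='2': occ=1, LF[2]=C('2')+1=2+1=3
L[3]='B': occ=0, LF[3]=C('B')+0=6+0=6
L[4]='0': occ=0, LF[4]=C('0')+0=1+0=1
L[5]='B': occ=1, LF[5]=C('B')+1=6+1=7
L[6]='2': occ=2, LF[6]=C('2')+2=2+2=4
L[7]='$': occ=0, LF[7]=C('$')+0=0+0=0
L[8]='2': occ=3, LF[8]=C('2')+3=2+3=5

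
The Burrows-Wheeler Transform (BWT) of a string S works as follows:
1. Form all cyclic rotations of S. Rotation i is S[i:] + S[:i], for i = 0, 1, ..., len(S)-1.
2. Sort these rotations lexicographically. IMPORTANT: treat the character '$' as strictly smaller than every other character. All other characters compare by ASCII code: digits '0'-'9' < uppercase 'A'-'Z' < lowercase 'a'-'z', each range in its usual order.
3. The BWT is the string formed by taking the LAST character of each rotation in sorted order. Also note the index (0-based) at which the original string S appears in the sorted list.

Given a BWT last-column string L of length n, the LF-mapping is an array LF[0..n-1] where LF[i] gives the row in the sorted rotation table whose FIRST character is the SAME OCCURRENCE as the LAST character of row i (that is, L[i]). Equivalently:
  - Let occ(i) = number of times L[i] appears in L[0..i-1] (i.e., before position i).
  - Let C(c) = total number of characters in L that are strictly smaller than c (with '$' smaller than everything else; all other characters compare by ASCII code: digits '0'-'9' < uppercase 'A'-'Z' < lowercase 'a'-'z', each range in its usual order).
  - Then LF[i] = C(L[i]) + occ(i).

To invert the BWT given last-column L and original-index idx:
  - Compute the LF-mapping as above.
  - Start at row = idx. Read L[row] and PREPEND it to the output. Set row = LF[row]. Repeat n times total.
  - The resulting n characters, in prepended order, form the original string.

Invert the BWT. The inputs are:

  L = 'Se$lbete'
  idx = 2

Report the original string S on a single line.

LF mapping: 1 3 0 6 2 4 7 5
Walk LF starting at row 2, prepending L[row]:
  step 1: row=2, L[2]='$', prepend. Next row=LF[2]=0
  step 2: row=0, L[0]='S', prepend. Next row=LF[0]=1
  step 3: row=1, L[1]='e', prepend. Next row=LF[1]=3
  step 4: row=3, L[3]='l', prepend. Next row=LF[3]=6
  step 5: row=6, L[6]='t', prepend. Next row=LF[6]=7
  step 6: row=7, L[7]='e', prepend. Next row=LF[7]=5
  step 7: row=5, L[5]='e', prepend. Next row=LF[5]=4
  step 8: row=4, L[4]='b', prepend. Next row=LF[4]=2
Reversed output: beetleS$

Answer: beetleS$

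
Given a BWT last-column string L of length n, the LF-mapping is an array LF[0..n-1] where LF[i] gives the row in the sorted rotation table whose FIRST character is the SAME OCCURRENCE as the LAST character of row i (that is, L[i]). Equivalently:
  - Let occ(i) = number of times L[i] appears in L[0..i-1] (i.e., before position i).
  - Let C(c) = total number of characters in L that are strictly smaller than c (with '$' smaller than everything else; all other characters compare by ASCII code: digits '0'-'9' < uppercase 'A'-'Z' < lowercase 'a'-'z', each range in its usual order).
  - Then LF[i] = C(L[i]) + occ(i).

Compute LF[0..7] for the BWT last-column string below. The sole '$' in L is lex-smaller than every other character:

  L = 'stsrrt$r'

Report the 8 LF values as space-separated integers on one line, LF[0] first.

Answer: 4 6 5 1 2 7 0 3

Derivation:
Char counts: '$':1, 'r':3, 's':2, 't':2
C (first-col start): C('$')=0, C('r')=1, C('s')=4, C('t')=6
L[0]='s': occ=0, LF[0]=C('s')+0=4+0=4
L[1]='t': occ=0, LF[1]=C('t')+0=6+0=6
L[2]='s': occ=1, LF[2]=C('s')+1=4+1=5
L[3]='r': occ=0, LF[3]=C('r')+0=1+0=1
L[4]='r': occ=1, LF[4]=C('r')+1=1+1=2
L[5]='t': occ=1, LF[5]=C('t')+1=6+1=7
L[6]='$': occ=0, LF[6]=C('$')+0=0+0=0
L[7]='r': occ=2, LF[7]=C('r')+2=1+2=3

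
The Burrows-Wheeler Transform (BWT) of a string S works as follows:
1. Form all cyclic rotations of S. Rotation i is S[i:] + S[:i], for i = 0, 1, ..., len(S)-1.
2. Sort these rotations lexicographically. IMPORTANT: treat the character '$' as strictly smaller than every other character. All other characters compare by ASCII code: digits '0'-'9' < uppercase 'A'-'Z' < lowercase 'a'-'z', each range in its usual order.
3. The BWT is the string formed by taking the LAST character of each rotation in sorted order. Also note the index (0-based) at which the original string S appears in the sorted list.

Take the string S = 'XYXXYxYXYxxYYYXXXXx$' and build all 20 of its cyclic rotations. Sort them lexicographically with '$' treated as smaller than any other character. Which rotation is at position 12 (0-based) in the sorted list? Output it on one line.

Answer: YYXXXXx$XYXXYxYXYxxY

Derivation:
All 20 rotations (rotation i = S[i:]+S[:i]):
  rot[0] = XYXXYxYXYxxYYYXXXXx$
  rot[1] = YXXYxYXYxxYYYXXXXx$X
  rot[2] = XXYxYXYxxYYYXXXXx$XY
  rot[3] = XYxYXYxxYYYXXXXx$XYX
  rot[4] = YxYXYxxYYYXXXXx$XYXX
  rot[5] = xYXYxxYYYXXXXx$XYXXY
  rot[6] = YXYxxYYYXXXXx$XYXXYx
  rot[7] = XYxxYYYXXXXx$XYXXYxY
  rot[8] = YxxYYYXXXXx$XYXXYxYX
  rot[9] = xxYYYXXXXx$XYXXYxYXY
  rot[10] = xYYYXXXXx$XYXXYxYXYx
  rot[11] = YYYXXXXx$XYXXYxYXYxx
  rot[12] = YYXXXXx$XYXXYxYXYxxY
  rot[13] = YXXXXx$XYXXYxYXYxxYY
  rot[14] = XXXXx$XYXXYxYXYxxYYY
  rot[15] = XXXx$XYXXYxYXYxxYYYX
  rot[16] = XXx$XYXXYxYXYxxYYYXX
  rot[17] = Xx$XYXXYxYXYxxYYYXXX
  rot[18] = x$XYXXYxYXYxxYYYXXXX
  rot[19] = $XYXXYxYXYxxYYYXXXXx
Sorted (with $ < everything):
  sorted[0] = $XYXXYxYXYxxYYYXXXXx
  sorted[1] = XXXXx$XYXXYxYXYxxYYY
  sorted[2] = XXXx$XYXXYxYXYxxYYYX
  sorted[3] = XXYxYXYxxYYYXXXXx$XY
  sorted[4] = XXx$XYXXYxYXYxxYYYXX
  sorted[5] = XYXXYxYXYxxYYYXXXXx$
  sorted[6] = XYxYXYxxYYYXXXXx$XYX
  sorted[7] = XYxxYYYXXXXx$XYXXYxY
  sorted[8] = Xx$XYXXYxYXYxxYYYXXX
  sorted[9] = YXXXXx$XYXXYxYXYxxYY
  sorted[10] = YXXYxYXYxxYYYXXXXx$X
  sorted[11] = YXYxxYYYXXXXx$XYXXYx
  sorted[12] = YYXXXXx$XYXXYxYXYxxY
  sorted[13] = YYYXXXXx$XYXXYxYXYxx
  sorted[14] = YxYXYxxYYYXXXXx$XYXX
  sorted[15] = YxxYYYXXXXx$XYXXYxYX
  sorted[16] = x$XYXXYxYXYxxYYYXXXX
  sorted[17] = xYXYxxYYYXXXXx$XYXXY
  sorted[18] = xYYYXXXXx$XYXXYxYXYx
  sorted[19] = xxYYYXXXXx$XYXXYxYXY
sorted[12] = YYXXXXx$XYXXYxYXYxxY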